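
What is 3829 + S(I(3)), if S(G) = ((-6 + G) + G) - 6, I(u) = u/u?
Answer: 3819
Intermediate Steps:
I(u) = 1
S(G) = -12 + 2*G (S(G) = (-6 + 2*G) - 6 = -12 + 2*G)
3829 + S(I(3)) = 3829 + (-12 + 2*1) = 3829 + (-12 + 2) = 3829 - 10 = 3819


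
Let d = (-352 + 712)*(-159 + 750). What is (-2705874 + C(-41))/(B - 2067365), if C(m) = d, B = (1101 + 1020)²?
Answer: -1246557/1215638 ≈ -1.0254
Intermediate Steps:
B = 4498641 (B = 2121² = 4498641)
d = 212760 (d = 360*591 = 212760)
C(m) = 212760
(-2705874 + C(-41))/(B - 2067365) = (-2705874 + 212760)/(4498641 - 2067365) = -2493114/2431276 = -2493114*1/2431276 = -1246557/1215638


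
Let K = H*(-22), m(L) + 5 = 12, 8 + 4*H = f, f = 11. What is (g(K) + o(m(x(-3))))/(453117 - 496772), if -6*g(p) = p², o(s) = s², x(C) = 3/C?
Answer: -29/349240 ≈ -8.3037e-5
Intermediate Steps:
H = ¾ (H = -2 + (¼)*11 = -2 + 11/4 = ¾ ≈ 0.75000)
m(L) = 7 (m(L) = -5 + 12 = 7)
K = -33/2 (K = (¾)*(-22) = -33/2 ≈ -16.500)
g(p) = -p²/6
(g(K) + o(m(x(-3))))/(453117 - 496772) = (-(-33/2)²/6 + 7²)/(453117 - 496772) = (-⅙*1089/4 + 49)/(-43655) = (-363/8 + 49)*(-1/43655) = (29/8)*(-1/43655) = -29/349240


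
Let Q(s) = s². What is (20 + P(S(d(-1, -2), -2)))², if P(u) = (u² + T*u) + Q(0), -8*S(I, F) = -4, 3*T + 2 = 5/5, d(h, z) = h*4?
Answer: 58081/144 ≈ 403.34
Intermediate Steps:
d(h, z) = 4*h
T = -⅓ (T = -⅔ + (5/5)/3 = -⅔ + (5*(⅕))/3 = -⅔ + (⅓)*1 = -⅔ + ⅓ = -⅓ ≈ -0.33333)
S(I, F) = ½ (S(I, F) = -⅛*(-4) = ½)
P(u) = u² - u/3 (P(u) = (u² - u/3) + 0² = (u² - u/3) + 0 = u² - u/3)
(20 + P(S(d(-1, -2), -2)))² = (20 + (-⅓ + ½)/2)² = (20 + (½)*(⅙))² = (20 + 1/12)² = (241/12)² = 58081/144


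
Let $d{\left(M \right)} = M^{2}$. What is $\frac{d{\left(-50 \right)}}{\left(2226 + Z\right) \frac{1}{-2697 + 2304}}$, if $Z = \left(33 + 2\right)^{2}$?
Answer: $- \frac{982500}{3451} \approx -284.7$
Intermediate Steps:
$Z = 1225$ ($Z = 35^{2} = 1225$)
$\frac{d{\left(-50 \right)}}{\left(2226 + Z\right) \frac{1}{-2697 + 2304}} = \frac{\left(-50\right)^{2}}{\left(2226 + 1225\right) \frac{1}{-2697 + 2304}} = \frac{2500}{3451 \frac{1}{-393}} = \frac{2500}{3451 \left(- \frac{1}{393}\right)} = \frac{2500}{- \frac{3451}{393}} = 2500 \left(- \frac{393}{3451}\right) = - \frac{982500}{3451}$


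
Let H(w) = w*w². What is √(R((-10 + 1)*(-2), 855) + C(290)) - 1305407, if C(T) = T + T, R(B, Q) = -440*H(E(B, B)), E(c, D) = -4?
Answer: -1305407 + 2*√7185 ≈ -1.3052e+6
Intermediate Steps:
H(w) = w³
R(B, Q) = 28160 (R(B, Q) = -440*(-4)³ = -440*(-64) = 28160)
C(T) = 2*T
√(R((-10 + 1)*(-2), 855) + C(290)) - 1305407 = √(28160 + 2*290) - 1305407 = √(28160 + 580) - 1305407 = √28740 - 1305407 = 2*√7185 - 1305407 = -1305407 + 2*√7185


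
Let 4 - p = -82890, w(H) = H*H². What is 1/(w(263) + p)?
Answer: 1/18274341 ≈ 5.4722e-8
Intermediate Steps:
w(H) = H³
p = 82894 (p = 4 - 1*(-82890) = 4 + 82890 = 82894)
1/(w(263) + p) = 1/(263³ + 82894) = 1/(18191447 + 82894) = 1/18274341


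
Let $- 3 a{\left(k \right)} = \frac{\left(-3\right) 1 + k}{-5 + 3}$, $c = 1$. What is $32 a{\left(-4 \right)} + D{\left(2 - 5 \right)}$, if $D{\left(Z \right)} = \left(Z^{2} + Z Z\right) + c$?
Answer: $- \frac{55}{3} \approx -18.333$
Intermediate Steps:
$a{\left(k \right)} = - \frac{1}{2} + \frac{k}{6}$ ($a{\left(k \right)} = - \frac{\left(\left(-3\right) 1 + k\right) \frac{1}{-5 + 3}}{3} = - \frac{\left(-3 + k\right) \frac{1}{-2}}{3} = - \frac{\left(-3 + k\right) \left(- \frac{1}{2}\right)}{3} = - \frac{\frac{3}{2} - \frac{k}{2}}{3} = - \frac{1}{2} + \frac{k}{6}$)
$D{\left(Z \right)} = 1 + 2 Z^{2}$ ($D{\left(Z \right)} = \left(Z^{2} + Z Z\right) + 1 = \left(Z^{2} + Z^{2}\right) + 1 = 2 Z^{2} + 1 = 1 + 2 Z^{2}$)
$32 a{\left(-4 \right)} + D{\left(2 - 5 \right)} = 32 \left(- \frac{1}{2} + \frac{1}{6} \left(-4\right)\right) + \left(1 + 2 \left(2 - 5\right)^{2}\right) = 32 \left(- \frac{1}{2} - \frac{2}{3}\right) + \left(1 + 2 \left(-3\right)^{2}\right) = 32 \left(- \frac{7}{6}\right) + \left(1 + 2 \cdot 9\right) = - \frac{112}{3} + \left(1 + 18\right) = - \frac{112}{3} + 19 = - \frac{55}{3}$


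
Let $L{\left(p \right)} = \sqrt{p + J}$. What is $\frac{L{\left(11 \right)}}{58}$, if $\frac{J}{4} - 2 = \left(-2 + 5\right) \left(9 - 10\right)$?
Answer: $\frac{\sqrt{7}}{58} \approx 0.045616$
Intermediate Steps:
$J = -4$ ($J = 8 + 4 \left(-2 + 5\right) \left(9 - 10\right) = 8 + 4 \cdot 3 \left(-1\right) = 8 + 4 \left(-3\right) = 8 - 12 = -4$)
$L{\left(p \right)} = \sqrt{-4 + p}$ ($L{\left(p \right)} = \sqrt{p - 4} = \sqrt{-4 + p}$)
$\frac{L{\left(11 \right)}}{58} = \frac{\sqrt{-4 + 11}}{58} = \frac{\sqrt{7}}{58}$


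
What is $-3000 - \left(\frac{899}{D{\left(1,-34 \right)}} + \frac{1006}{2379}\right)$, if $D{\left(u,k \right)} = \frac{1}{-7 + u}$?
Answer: $\frac{5694320}{2379} \approx 2393.6$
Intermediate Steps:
$-3000 - \left(\frac{899}{D{\left(1,-34 \right)}} + \frac{1006}{2379}\right) = -3000 - \left(\frac{899}{\frac{1}{-7 + 1}} + \frac{1006}{2379}\right) = -3000 - \left(\frac{899}{\frac{1}{-6}} + 1006 \cdot \frac{1}{2379}\right) = -3000 - \left(\frac{899}{- \frac{1}{6}} + \frac{1006}{2379}\right) = -3000 - \left(899 \left(-6\right) + \frac{1006}{2379}\right) = -3000 - \left(-5394 + \frac{1006}{2379}\right) = -3000 - - \frac{12831320}{2379} = -3000 + \frac{12831320}{2379} = \frac{5694320}{2379}$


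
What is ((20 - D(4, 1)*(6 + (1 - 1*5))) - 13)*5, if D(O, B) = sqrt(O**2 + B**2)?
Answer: 35 - 10*sqrt(17) ≈ -6.2311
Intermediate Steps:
D(O, B) = sqrt(B**2 + O**2)
((20 - D(4, 1)*(6 + (1 - 1*5))) - 13)*5 = ((20 - sqrt(1**2 + 4**2)*(6 + (1 - 1*5))) - 13)*5 = ((20 - sqrt(1 + 16)*(6 + (1 - 5))) - 13)*5 = ((20 - sqrt(17)*(6 - 4)) - 13)*5 = ((20 - sqrt(17)*2) - 13)*5 = ((20 - 2*sqrt(17)) - 13)*5 = (7 - 2*sqrt(17))*5 = 35 - 10*sqrt(17)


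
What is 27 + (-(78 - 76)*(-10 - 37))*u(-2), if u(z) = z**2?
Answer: 403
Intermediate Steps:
27 + (-(78 - 76)*(-10 - 37))*u(-2) = 27 - (78 - 76)*(-10 - 37)*(-2)**2 = 27 - 2*(-47)*4 = 27 - 1*(-94)*4 = 27 + 94*4 = 27 + 376 = 403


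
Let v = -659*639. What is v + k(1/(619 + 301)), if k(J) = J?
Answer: -387412919/920 ≈ -4.2110e+5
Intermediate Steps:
v = -421101
v + k(1/(619 + 301)) = -421101 + 1/(619 + 301) = -421101 + 1/920 = -387412919/920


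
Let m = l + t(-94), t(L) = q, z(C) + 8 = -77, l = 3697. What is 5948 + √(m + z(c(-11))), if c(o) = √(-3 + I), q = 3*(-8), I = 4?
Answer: 5948 + 2*√897 ≈ 6007.9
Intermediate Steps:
q = -24
c(o) = 1 (c(o) = √(-3 + 4) = √1 = 1)
z(C) = -85 (z(C) = -8 - 77 = -85)
t(L) = -24
m = 3673 (m = 3697 - 24 = 3673)
5948 + √(m + z(c(-11))) = 5948 + √(3673 - 85) = 5948 + √3588 = 5948 + 2*√897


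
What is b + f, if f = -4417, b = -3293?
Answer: -7710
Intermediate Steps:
b + f = -3293 - 4417 = -7710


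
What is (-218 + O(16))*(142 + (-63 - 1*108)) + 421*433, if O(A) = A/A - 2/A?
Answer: 1508717/8 ≈ 1.8859e+5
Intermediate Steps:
O(A) = 1 - 2/A
(-218 + O(16))*(142 + (-63 - 1*108)) + 421*433 = (-218 + (-2 + 16)/16)*(142 + (-63 - 1*108)) + 421*433 = (-218 + (1/16)*14)*(142 + (-63 - 108)) + 182293 = (-218 + 7/8)*(142 - 171) + 182293 = -1737/8*(-29) + 182293 = 50373/8 + 182293 = 1508717/8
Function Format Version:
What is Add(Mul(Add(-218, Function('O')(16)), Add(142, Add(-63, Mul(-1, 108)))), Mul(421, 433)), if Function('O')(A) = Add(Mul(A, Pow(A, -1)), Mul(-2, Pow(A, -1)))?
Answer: Rational(1508717, 8) ≈ 1.8859e+5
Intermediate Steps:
Function('O')(A) = Add(1, Mul(-2, Pow(A, -1)))
Add(Mul(Add(-218, Function('O')(16)), Add(142, Add(-63, Mul(-1, 108)))), Mul(421, 433)) = Add(Mul(Add(-218, Mul(Pow(16, -1), Add(-2, 16))), Add(142, Add(-63, Mul(-1, 108)))), Mul(421, 433)) = Add(Mul(Add(-218, Mul(Rational(1, 16), 14)), Add(142, Add(-63, -108))), 182293) = Add(Mul(Add(-218, Rational(7, 8)), Add(142, -171)), 182293) = Add(Mul(Rational(-1737, 8), -29), 182293) = Add(Rational(50373, 8), 182293) = Rational(1508717, 8)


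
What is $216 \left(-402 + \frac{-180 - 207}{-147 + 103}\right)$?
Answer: $- \frac{934254}{11} \approx -84932.0$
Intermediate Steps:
$216 \left(-402 + \frac{-180 - 207}{-147 + 103}\right) = 216 \left(-402 - \frac{387}{-44}\right) = 216 \left(-402 - - \frac{387}{44}\right) = 216 \left(-402 + \frac{387}{44}\right) = 216 \left(- \frac{17301}{44}\right) = - \frac{934254}{11}$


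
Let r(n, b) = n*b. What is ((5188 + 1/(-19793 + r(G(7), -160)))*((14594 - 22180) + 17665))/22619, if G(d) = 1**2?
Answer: 1043339406877/451316907 ≈ 2311.8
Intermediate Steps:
G(d) = 1
r(n, b) = b*n
((5188 + 1/(-19793 + r(G(7), -160)))*((14594 - 22180) + 17665))/22619 = ((5188 + 1/(-19793 - 160*1))*((14594 - 22180) + 17665))/22619 = ((5188 + 1/(-19793 - 160))*(-7586 + 17665))*(1/22619) = ((5188 + 1/(-19953))*10079)*(1/22619) = ((5188 - 1/19953)*10079)*(1/22619) = ((103516163/19953)*10079)*(1/22619) = (1043339406877/19953)*(1/22619) = 1043339406877/451316907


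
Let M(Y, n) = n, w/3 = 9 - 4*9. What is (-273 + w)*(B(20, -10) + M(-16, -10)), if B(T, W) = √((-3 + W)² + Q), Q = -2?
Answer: 3540 - 354*√167 ≈ -1034.7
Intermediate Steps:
w = -81 (w = 3*(9 - 4*9) = 3*(9 - 36) = 3*(-27) = -81)
B(T, W) = √(-2 + (-3 + W)²) (B(T, W) = √((-3 + W)² - 2) = √(-2 + (-3 + W)²))
(-273 + w)*(B(20, -10) + M(-16, -10)) = (-273 - 81)*(√(-2 + (-3 - 10)²) - 10) = -354*(√(-2 + (-13)²) - 10) = -354*(√(-2 + 169) - 10) = -354*(√167 - 10) = -354*(-10 + √167) = 3540 - 354*√167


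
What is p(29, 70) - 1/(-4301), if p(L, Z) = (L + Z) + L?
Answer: 550529/4301 ≈ 128.00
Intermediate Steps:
p(L, Z) = Z + 2*L
p(29, 70) - 1/(-4301) = (70 + 2*29) - 1/(-4301) = (70 + 58) - 1*(-1/4301) = 128 + 1/4301 = 550529/4301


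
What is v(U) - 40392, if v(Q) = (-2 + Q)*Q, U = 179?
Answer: -8709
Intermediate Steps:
v(Q) = Q*(-2 + Q)
v(U) - 40392 = 179*(-2 + 179) - 40392 = 179*177 - 40392 = 31683 - 40392 = -8709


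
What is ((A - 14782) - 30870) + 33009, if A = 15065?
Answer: 2422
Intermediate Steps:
((A - 14782) - 30870) + 33009 = ((15065 - 14782) - 30870) + 33009 = (283 - 30870) + 33009 = -30587 + 33009 = 2422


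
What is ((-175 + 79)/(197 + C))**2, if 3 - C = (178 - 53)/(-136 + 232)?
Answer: 84934656/363855625 ≈ 0.23343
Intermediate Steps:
C = 163/96 (C = 3 - (178 - 53)/(-136 + 232) = 3 - 125/96 = 163/96 ≈ 1.6979)
((-175 + 79)/(197 + C))**2 = ((-175 + 79)/(197 + 163/96))**2 = (-96/19075/96)**2 = (-96*96/19075)**2 = (-9216/19075)**2 = 84934656/363855625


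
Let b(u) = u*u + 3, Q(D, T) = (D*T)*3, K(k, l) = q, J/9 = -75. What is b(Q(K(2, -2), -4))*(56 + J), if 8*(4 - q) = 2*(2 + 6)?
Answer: -358401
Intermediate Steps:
q = 2 (q = 4 - (2 + 6)/4 = 4 - 8/4 = 4 - 1/8*16 = 4 - 2 = 2)
J = -675 (J = 9*(-75) = -675)
K(k, l) = 2
Q(D, T) = 3*D*T
b(u) = 3 + u**2 (b(u) = u**2 + 3 = 3 + u**2)
b(Q(K(2, -2), -4))*(56 + J) = (3 + (3*2*(-4))**2)*(56 - 675) = (3 + (-24)**2)*(-619) = (3 + 576)*(-619) = 579*(-619) = -358401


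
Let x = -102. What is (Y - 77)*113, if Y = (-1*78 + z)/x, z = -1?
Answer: -878575/102 ≈ -8613.5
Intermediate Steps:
Y = 79/102 (Y = (-1*78 - 1)/(-102) = (-78 - 1)*(-1/102) = -79*(-1/102) = 79/102 ≈ 0.77451)
(Y - 77)*113 = (79/102 - 77)*113 = -7775/102*113 = -878575/102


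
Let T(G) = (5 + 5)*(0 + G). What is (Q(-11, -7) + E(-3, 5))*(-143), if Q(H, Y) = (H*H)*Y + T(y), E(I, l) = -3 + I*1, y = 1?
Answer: 120549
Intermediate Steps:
T(G) = 10*G
E(I, l) = -3 + I
Q(H, Y) = 10 + Y*H² (Q(H, Y) = (H*H)*Y + 10*1 = H²*Y + 10 = Y*H² + 10 = 10 + Y*H²)
(Q(-11, -7) + E(-3, 5))*(-143) = ((10 - 7*(-11)²) + (-3 - 3))*(-143) = ((10 - 7*121) - 6)*(-143) = ((10 - 847) - 6)*(-143) = (-837 - 6)*(-143) = -843*(-143) = 120549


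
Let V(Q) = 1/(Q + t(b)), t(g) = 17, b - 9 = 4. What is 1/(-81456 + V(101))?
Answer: -118/9611807 ≈ -1.2277e-5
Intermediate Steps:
b = 13 (b = 9 + 4 = 13)
V(Q) = 1/(17 + Q) (V(Q) = 1/(Q + 17) = 1/(17 + Q))
1/(-81456 + V(101)) = 1/(-81456 + 1/(17 + 101)) = 1/(-81456 + 1/118) = 1/(-9611807/118) = -118/9611807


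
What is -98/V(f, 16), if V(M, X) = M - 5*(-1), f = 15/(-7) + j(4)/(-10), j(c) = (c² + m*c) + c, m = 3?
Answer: 1715/6 ≈ 285.83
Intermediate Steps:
j(c) = c² + 4*c (j(c) = (c² + 3*c) + c = c² + 4*c)
f = -187/35 (f = 15/(-7) + (4*(4 + 4))/(-10) = 15*(-⅐) + (4*8)*(-⅒) = -15/7 + 32*(-⅒) = -15/7 - 16/5 = -187/35 ≈ -5.3429)
V(M, X) = 5 + M (V(M, X) = M + 5 = 5 + M)
-98/V(f, 16) = -98/(5 - 187/35) = -98/(-12/35) = -98*(-35/12) = 1715/6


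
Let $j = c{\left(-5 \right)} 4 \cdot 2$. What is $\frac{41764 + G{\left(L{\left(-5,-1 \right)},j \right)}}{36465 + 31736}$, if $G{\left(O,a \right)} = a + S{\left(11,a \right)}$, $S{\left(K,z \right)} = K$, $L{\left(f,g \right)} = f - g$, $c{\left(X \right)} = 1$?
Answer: $\frac{5969}{9743} \approx 0.61265$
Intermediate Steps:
$j = 8$ ($j = 1 \cdot 4 \cdot 2 = 4 \cdot 2 = 8$)
$G{\left(O,a \right)} = 11 + a$ ($G{\left(O,a \right)} = a + 11 = 11 + a$)
$\frac{41764 + G{\left(L{\left(-5,-1 \right)},j \right)}}{36465 + 31736} = \frac{41764 + \left(11 + 8\right)}{36465 + 31736} = \frac{41764 + 19}{68201} = 41783 \cdot \frac{1}{68201} = \frac{5969}{9743}$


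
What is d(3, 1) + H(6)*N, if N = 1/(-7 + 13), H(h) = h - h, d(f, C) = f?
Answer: 3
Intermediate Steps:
H(h) = 0
N = ⅙ (N = 1/6 = ⅙ ≈ 0.16667)
d(3, 1) + H(6)*N = 3 + 0*(⅙) = 3 + 0 = 3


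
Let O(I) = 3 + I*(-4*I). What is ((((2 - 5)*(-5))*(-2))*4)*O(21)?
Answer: 211320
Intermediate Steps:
O(I) = 3 - 4*I²
((((2 - 5)*(-5))*(-2))*4)*O(21) = ((((2 - 5)*(-5))*(-2))*4)*(3 - 4*21²) = ((-3*(-5)*(-2))*4)*(3 - 4*441) = ((15*(-2))*4)*(3 - 1764) = -30*4*(-1761) = -120*(-1761) = 211320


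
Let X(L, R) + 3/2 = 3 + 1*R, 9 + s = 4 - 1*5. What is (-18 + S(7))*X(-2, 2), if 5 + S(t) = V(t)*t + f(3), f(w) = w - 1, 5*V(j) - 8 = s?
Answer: -833/10 ≈ -83.300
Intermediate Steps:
s = -10 (s = -9 + (4 - 1*5) = -9 + (4 - 5) = -9 - 1 = -10)
V(j) = -⅖ (V(j) = 8/5 + (⅕)*(-10) = 8/5 - 2 = -⅖)
f(w) = -1 + w
X(L, R) = 3/2 + R (X(L, R) = -3/2 + (3 + 1*R) = -3/2 + (3 + R) = 3/2 + R)
S(t) = -3 - 2*t/5 (S(t) = -5 + (-2*t/5 + (-1 + 3)) = -5 + (-2*t/5 + 2) = -5 + (2 - 2*t/5) = -3 - 2*t/5)
(-18 + S(7))*X(-2, 2) = (-18 + (-3 - ⅖*7))*(3/2 + 2) = (-18 + (-3 - 14/5))*(7/2) = (-18 - 29/5)*(7/2) = -119/5*7/2 = -833/10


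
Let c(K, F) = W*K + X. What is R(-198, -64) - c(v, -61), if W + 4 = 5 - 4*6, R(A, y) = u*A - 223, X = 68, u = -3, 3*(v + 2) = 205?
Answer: 5486/3 ≈ 1828.7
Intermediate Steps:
v = 199/3 (v = -2 + (⅓)*205 = -2 + 205/3 = 199/3 ≈ 66.333)
R(A, y) = -223 - 3*A (R(A, y) = -3*A - 223 = -223 - 3*A)
W = -23 (W = -4 + (5 - 4*6) = -4 + (5 - 24) = -4 - 19 = -23)
c(K, F) = 68 - 23*K (c(K, F) = -23*K + 68 = 68 - 23*K)
R(-198, -64) - c(v, -61) = (-223 - 3*(-198)) - (68 - 23*199/3) = (-223 + 594) - (68 - 4577/3) = 371 - 1*(-4373/3) = 371 + 4373/3 = 5486/3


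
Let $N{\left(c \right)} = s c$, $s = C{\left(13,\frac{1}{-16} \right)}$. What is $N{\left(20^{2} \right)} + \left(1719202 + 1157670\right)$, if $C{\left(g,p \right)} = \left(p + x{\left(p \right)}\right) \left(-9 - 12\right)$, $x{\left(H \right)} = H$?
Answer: $2877922$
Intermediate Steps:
$C{\left(g,p \right)} = - 42 p$ ($C{\left(g,p \right)} = \left(p + p\right) \left(-9 - 12\right) = 2 p \left(-21\right) = - 42 p$)
$s = \frac{21}{8}$ ($s = - \frac{42}{-16} = \left(-42\right) \left(- \frac{1}{16}\right) = \frac{21}{8} \approx 2.625$)
$N{\left(c \right)} = \frac{21 c}{8}$
$N{\left(20^{2} \right)} + \left(1719202 + 1157670\right) = \frac{21 \cdot 20^{2}}{8} + \left(1719202 + 1157670\right) = \frac{21}{8} \cdot 400 + 2876872 = 1050 + 2876872 = 2877922$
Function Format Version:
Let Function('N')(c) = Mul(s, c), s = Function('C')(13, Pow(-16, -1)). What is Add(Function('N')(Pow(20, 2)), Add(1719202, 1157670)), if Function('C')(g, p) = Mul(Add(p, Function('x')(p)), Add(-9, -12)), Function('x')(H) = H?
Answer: 2877922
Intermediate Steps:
Function('C')(g, p) = Mul(-42, p) (Function('C')(g, p) = Mul(Add(p, p), Add(-9, -12)) = Mul(Mul(2, p), -21) = Mul(-42, p))
s = Rational(21, 8) (s = Mul(-42, Pow(-16, -1)) = Mul(-42, Rational(-1, 16)) = Rational(21, 8) ≈ 2.6250)
Function('N')(c) = Mul(Rational(21, 8), c)
Add(Function('N')(Pow(20, 2)), Add(1719202, 1157670)) = Add(Mul(Rational(21, 8), Pow(20, 2)), Add(1719202, 1157670)) = Add(Mul(Rational(21, 8), 400), 2876872) = Add(1050, 2876872) = 2877922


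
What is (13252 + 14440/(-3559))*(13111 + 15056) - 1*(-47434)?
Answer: 1328226756082/3559 ≈ 3.7320e+8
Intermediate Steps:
(13252 + 14440/(-3559))*(13111 + 15056) - 1*(-47434) = (13252 + 14440*(-1/3559))*28167 + 47434 = (13252 - 14440/3559)*28167 + 47434 = (47149428/3559)*28167 + 47434 = 1328057938476/3559 + 47434 = 1328226756082/3559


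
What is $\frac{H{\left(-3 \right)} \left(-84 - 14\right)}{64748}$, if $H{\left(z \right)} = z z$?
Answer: $- \frac{441}{32374} \approx -0.013622$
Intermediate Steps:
$H{\left(z \right)} = z^{2}$
$\frac{H{\left(-3 \right)} \left(-84 - 14\right)}{64748} = \frac{\left(-3\right)^{2} \left(-84 - 14\right)}{64748} = 9 \left(-98\right) \frac{1}{64748} = \left(-882\right) \frac{1}{64748} = - \frac{441}{32374}$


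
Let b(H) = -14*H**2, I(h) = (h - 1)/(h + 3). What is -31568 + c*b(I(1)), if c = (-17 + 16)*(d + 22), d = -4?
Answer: -31568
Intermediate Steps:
I(h) = (-1 + h)/(3 + h)
c = -18 (c = (-17 + 16)*(-4 + 22) = -1*18 = -18)
-31568 + c*b(I(1)) = -31568 - (-252)*((-1 + 1)/(3 + 1))**2 = -31568 - (-252)*(0/4)**2 = -31568 - (-252)*((1/4)*0)**2 = -31568 - (-252)*0**2 = -31568 - (-252)*0 = -31568 - 18*0 = -31568 + 0 = -31568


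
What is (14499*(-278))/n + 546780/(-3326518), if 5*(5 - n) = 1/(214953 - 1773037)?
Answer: -4017541173432259350/4983648658243 ≈ -8.0614e+5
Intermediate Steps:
n = 38952101/7790420 (n = 5 - 1/(5*(214953 - 1773037)) = 5 - 1/5/(-1558084) = 5 - 1/5*(-1/1558084) = 5 + 1/7790420 = 38952101/7790420 ≈ 5.0000)
(14499*(-278))/n + 546780/(-3326518) = (14499*(-278))/(38952101/7790420) + 546780/(-3326518) = -4030722*7790420/38952101 + 546780*(-1/3326518) = -31401017283240/38952101 - 21030/127943 = -4017541173432259350/4983648658243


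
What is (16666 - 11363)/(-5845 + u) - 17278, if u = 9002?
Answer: -54541343/3157 ≈ -17276.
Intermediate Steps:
(16666 - 11363)/(-5845 + u) - 17278 = (16666 - 11363)/(-5845 + 9002) - 17278 = 5303/3157 - 17278 = -54541343/3157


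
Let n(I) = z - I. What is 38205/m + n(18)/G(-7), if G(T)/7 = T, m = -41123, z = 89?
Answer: -4791778/2015027 ≈ -2.3780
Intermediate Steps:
G(T) = 7*T
n(I) = 89 - I
38205/m + n(18)/G(-7) = 38205/(-41123) + (89 - 1*18)/((7*(-7))) = 38205*(-1/41123) + (89 - 18)/(-49) = -38205/41123 + 71*(-1/49) = -38205/41123 - 71/49 = -4791778/2015027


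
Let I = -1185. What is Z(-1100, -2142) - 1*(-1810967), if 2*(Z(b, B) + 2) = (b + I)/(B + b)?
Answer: 11742299345/6484 ≈ 1.8110e+6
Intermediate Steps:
Z(b, B) = -2 + (-1185 + b)/(2*(B + b)) (Z(b, B) = -2 + ((b - 1185)/(B + b))/2 = -2 + ((-1185 + b)/(B + b))/2 = -2 + (-1185 + b)/(2*(B + b)))
Z(-1100, -2142) - 1*(-1810967) = (-1185 - 4*(-2142) - 3*(-1100))/(2*(-2142 - 1100)) - 1*(-1810967) = (½)*(-1185 + 8568 + 3300)/(-3242) + 1810967 = (½)*(-1/3242)*10683 + 1810967 = -10683/6484 + 1810967 = 11742299345/6484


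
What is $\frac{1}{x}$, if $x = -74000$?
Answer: $- \frac{1}{74000} \approx -1.3514 \cdot 10^{-5}$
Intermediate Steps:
$\frac{1}{x} = \frac{1}{-74000} = - \frac{1}{74000}$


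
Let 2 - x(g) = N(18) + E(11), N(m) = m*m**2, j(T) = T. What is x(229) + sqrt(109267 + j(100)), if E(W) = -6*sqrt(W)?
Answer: -5830 + sqrt(109367) + 6*sqrt(11) ≈ -5479.4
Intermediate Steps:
N(m) = m**3
x(g) = -5830 + 6*sqrt(11) (x(g) = 2 - (18**3 - 6*sqrt(11)) = 2 - (5832 - 6*sqrt(11)) = 2 + (-5832 + 6*sqrt(11)) = -5830 + 6*sqrt(11))
x(229) + sqrt(109267 + j(100)) = (-5830 + 6*sqrt(11)) + sqrt(109267 + 100) = (-5830 + 6*sqrt(11)) + sqrt(109367) = -5830 + sqrt(109367) + 6*sqrt(11)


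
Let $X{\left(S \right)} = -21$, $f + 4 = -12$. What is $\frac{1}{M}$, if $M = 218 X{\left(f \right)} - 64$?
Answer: $- \frac{1}{4642} \approx -0.00021542$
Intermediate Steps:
$f = -16$ ($f = -4 - 12 = -16$)
$M = -4642$ ($M = 218 \left(-21\right) - 64 = -4578 - 64 = -4642$)
$\frac{1}{M} = \frac{1}{-4642} = - \frac{1}{4642}$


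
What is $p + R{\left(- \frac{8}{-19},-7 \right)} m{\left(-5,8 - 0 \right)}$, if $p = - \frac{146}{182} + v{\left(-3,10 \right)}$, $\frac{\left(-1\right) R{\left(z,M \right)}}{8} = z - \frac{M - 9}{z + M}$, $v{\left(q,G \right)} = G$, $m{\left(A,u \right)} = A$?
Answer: $- \frac{3079353}{43225} \approx -71.24$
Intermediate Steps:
$R{\left(z,M \right)} = - 8 z + \frac{8 \left(-9 + M\right)}{M + z}$ ($R{\left(z,M \right)} = - 8 \left(z - \frac{M - 9}{z + M}\right) = - 8 \left(z - \frac{-9 + M}{M + z}\right) = - 8 z + \frac{8 \left(-9 + M\right)}{M + z}$)
$p = \frac{837}{91}$ ($p = - \frac{146}{182} + 10 = \left(-146\right) \frac{1}{182} + 10 = - \frac{73}{91} + 10 = \frac{837}{91} \approx 9.1978$)
$p + R{\left(- \frac{8}{-19},-7 \right)} m{\left(-5,8 - 0 \right)} = \frac{837}{91} + \frac{8 \left(-9 - 7 - \left(- \frac{8}{-19}\right)^{2} - - 7 \left(- \frac{8}{-19}\right)\right)}{-7 - \frac{8}{-19}} \left(-5\right) = \frac{837}{91} + \frac{8 \left(-9 - 7 - \left(\left(-8\right) \left(- \frac{1}{19}\right)\right)^{2} - - 7 \left(\left(-8\right) \left(- \frac{1}{19}\right)\right)\right)}{-7 - - \frac{8}{19}} \left(-5\right) = \frac{837}{91} + \frac{8 \left(-9 - 7 - \left(\frac{8}{19}\right)^{2} - \left(-7\right) \frac{8}{19}\right)}{-7 + \frac{8}{19}} \left(-5\right) = \frac{837}{91} + \frac{8 \left(-9 - 7 - \frac{64}{361} + \frac{56}{19}\right)}{- \frac{125}{19}} \left(-5\right) = \frac{837}{91} + 8 \left(- \frac{19}{125}\right) \left(-9 - 7 - \frac{64}{361} + \frac{56}{19}\right) \left(-5\right) = \frac{837}{91} + 8 \left(- \frac{19}{125}\right) \left(- \frac{4776}{361}\right) \left(-5\right) = \frac{837}{91} + \frac{38208}{2375} \left(-5\right) = \frac{837}{91} - \frac{38208}{475} = - \frac{3079353}{43225}$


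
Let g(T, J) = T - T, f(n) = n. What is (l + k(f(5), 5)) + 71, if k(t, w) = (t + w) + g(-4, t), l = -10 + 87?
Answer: 158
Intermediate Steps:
l = 77
g(T, J) = 0
k(t, w) = t + w (k(t, w) = (t + w) + 0 = t + w)
(l + k(f(5), 5)) + 71 = (77 + (5 + 5)) + 71 = (77 + 10) + 71 = 87 + 71 = 158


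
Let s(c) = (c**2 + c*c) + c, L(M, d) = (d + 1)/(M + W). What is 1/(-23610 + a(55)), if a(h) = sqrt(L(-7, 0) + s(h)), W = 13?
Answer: -141660/3344555969 - sqrt(219786)/3344555969 ≈ -4.2496e-5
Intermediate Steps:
L(M, d) = (1 + d)/(13 + M) (L(M, d) = (d + 1)/(M + 13) = (1 + d)/(13 + M))
s(c) = c + 2*c**2 (s(c) = (c**2 + c**2) + c = 2*c**2 + c = c + 2*c**2)
a(h) = sqrt(1/6 + h*(1 + 2*h)) (a(h) = sqrt((1 + 0)/(13 - 7) + h*(1 + 2*h)) = sqrt(1/6 + h*(1 + 2*h)))
1/(-23610 + a(55)) = 1/(-23610 + sqrt(6)*sqrt(1 + 6*55*(1 + 2*55))/6) = 1/(-23610 + sqrt(6)*sqrt(1 + 6*55*(1 + 110))/6) = 1/(-23610 + sqrt(6)*sqrt(1 + 6*55*111)/6) = 1/(-23610 + sqrt(6)*sqrt(1 + 36630)/6) = 1/(-23610 + sqrt(6)*sqrt(36631)/6) = 1/(-23610 + sqrt(219786)/6)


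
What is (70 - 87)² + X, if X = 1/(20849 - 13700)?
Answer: 2066062/7149 ≈ 289.00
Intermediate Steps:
X = 1/7149 ≈ 0.00013988
(70 - 87)² + X = (70 - 87)² + 1/7149 = (-17)² + 1/7149 = 289 + 1/7149 = 2066062/7149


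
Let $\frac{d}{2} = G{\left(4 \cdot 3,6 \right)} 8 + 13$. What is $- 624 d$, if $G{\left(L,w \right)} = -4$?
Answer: $23712$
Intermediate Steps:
$d = -38$ ($d = 2 \left(\left(-4\right) 8 + 13\right) = 2 \left(-32 + 13\right) = 2 \left(-19\right) = -38$)
$- 624 d = \left(-624\right) \left(-38\right) = 23712$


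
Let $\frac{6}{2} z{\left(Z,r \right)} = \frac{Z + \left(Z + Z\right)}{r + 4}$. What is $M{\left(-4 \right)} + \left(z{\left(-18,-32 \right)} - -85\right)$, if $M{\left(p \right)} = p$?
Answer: $\frac{1143}{14} \approx 81.643$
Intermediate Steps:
$z{\left(Z,r \right)} = \frac{Z}{4 + r}$ ($z{\left(Z,r \right)} = \frac{\left(Z + \left(Z + Z\right)\right) \frac{1}{r + 4}}{3} = \frac{\left(Z + 2 Z\right) \frac{1}{4 + r}}{3} = \frac{3 Z \frac{1}{4 + r}}{3} = \frac{Z}{4 + r}$)
$M{\left(-4 \right)} + \left(z{\left(-18,-32 \right)} - -85\right) = -4 - \left(-85 + \frac{18}{4 - 32}\right) = -4 + \left(- \frac{18}{-28} + 85\right) = -4 + \left(\left(-18\right) \left(- \frac{1}{28}\right) + 85\right) = -4 + \left(\frac{9}{14} + 85\right) = -4 + \frac{1199}{14} = \frac{1143}{14}$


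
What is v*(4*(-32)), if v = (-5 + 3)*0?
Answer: 0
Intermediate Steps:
v = 0 (v = -2*0 = 0)
v*(4*(-32)) = 0*(4*(-32)) = 0*(-128) = 0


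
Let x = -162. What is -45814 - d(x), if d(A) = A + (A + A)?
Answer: -45328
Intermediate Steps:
d(A) = 3*A (d(A) = A + 2*A = 3*A)
-45814 - d(x) = -45814 - 3*(-162) = -45814 - 1*(-486) = -45814 + 486 = -45328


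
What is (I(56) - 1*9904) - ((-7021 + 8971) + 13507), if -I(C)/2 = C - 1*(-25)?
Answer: -25523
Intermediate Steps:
I(C) = -50 - 2*C (I(C) = -2*(C - 1*(-25)) = -2*(C + 25) = -2*(25 + C) = -50 - 2*C)
(I(56) - 1*9904) - ((-7021 + 8971) + 13507) = ((-50 - 2*56) - 1*9904) - ((-7021 + 8971) + 13507) = ((-50 - 112) - 9904) - (1950 + 13507) = (-162 - 9904) - 1*15457 = -10066 - 15457 = -25523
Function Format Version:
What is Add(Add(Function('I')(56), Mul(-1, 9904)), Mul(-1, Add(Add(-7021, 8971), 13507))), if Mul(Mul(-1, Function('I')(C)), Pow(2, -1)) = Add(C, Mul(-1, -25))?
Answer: -25523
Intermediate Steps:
Function('I')(C) = Add(-50, Mul(-2, C)) (Function('I')(C) = Mul(-2, Add(C, Mul(-1, -25))) = Mul(-2, Add(C, 25)) = Mul(-2, Add(25, C)) = Add(-50, Mul(-2, C)))
Add(Add(Function('I')(56), Mul(-1, 9904)), Mul(-1, Add(Add(-7021, 8971), 13507))) = Add(Add(Add(-50, Mul(-2, 56)), Mul(-1, 9904)), Mul(-1, Add(Add(-7021, 8971), 13507))) = Add(Add(Add(-50, -112), -9904), Mul(-1, Add(1950, 13507))) = Add(Add(-162, -9904), Mul(-1, 15457)) = Add(-10066, -15457) = -25523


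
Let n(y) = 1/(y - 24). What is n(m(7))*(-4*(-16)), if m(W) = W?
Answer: -64/17 ≈ -3.7647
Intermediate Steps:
n(y) = 1/(-24 + y)
n(m(7))*(-4*(-16)) = (-4*(-16))/(-24 + 7) = 64/(-17) = -1/17*64 = -64/17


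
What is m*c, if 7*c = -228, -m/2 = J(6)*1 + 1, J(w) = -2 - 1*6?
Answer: -456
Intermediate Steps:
J(w) = -8 (J(w) = -2 - 6 = -8)
m = 14 (m = -2*(-8*1 + 1) = -2*(-8 + 1) = -2*(-7) = 14)
c = -228/7 (c = (⅐)*(-228) = -228/7 ≈ -32.571)
m*c = 14*(-228/7) = -456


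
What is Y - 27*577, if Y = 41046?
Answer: 25467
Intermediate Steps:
Y - 27*577 = 41046 - 27*577 = 41046 - 1*15579 = 41046 - 15579 = 25467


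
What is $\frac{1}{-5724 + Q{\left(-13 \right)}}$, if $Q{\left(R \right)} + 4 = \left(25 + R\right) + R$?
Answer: $- \frac{1}{5729} \approx -0.00017455$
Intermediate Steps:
$Q{\left(R \right)} = 21 + 2 R$ ($Q{\left(R \right)} = -4 + \left(\left(25 + R\right) + R\right) = -4 + \left(25 + 2 R\right) = 21 + 2 R$)
$\frac{1}{-5724 + Q{\left(-13 \right)}} = \frac{1}{-5724 + \left(21 + 2 \left(-13\right)\right)} = \frac{1}{-5724 + \left(21 - 26\right)} = \frac{1}{-5724 - 5} = \frac{1}{-5729} = - \frac{1}{5729}$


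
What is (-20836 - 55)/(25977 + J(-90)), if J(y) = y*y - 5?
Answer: -20891/34072 ≈ -0.61314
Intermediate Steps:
J(y) = -5 + y² (J(y) = y² - 5 = -5 + y²)
(-20836 - 55)/(25977 + J(-90)) = (-20836 - 55)/(25977 + (-5 + (-90)²)) = -20891/(25977 + (-5 + 8100)) = -20891/(25977 + 8095) = -20891/34072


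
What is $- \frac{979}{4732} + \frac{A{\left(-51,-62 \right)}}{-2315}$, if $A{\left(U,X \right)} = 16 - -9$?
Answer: $- \frac{476937}{2190916} \approx -0.21769$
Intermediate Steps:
$A{\left(U,X \right)} = 25$ ($A{\left(U,X \right)} = 16 + 9 = 25$)
$- \frac{979}{4732} + \frac{A{\left(-51,-62 \right)}}{-2315} = - \frac{979}{4732} + \frac{25}{-2315} = \left(-979\right) \frac{1}{4732} + 25 \left(- \frac{1}{2315}\right) = - \frac{979}{4732} - \frac{5}{463} = - \frac{476937}{2190916}$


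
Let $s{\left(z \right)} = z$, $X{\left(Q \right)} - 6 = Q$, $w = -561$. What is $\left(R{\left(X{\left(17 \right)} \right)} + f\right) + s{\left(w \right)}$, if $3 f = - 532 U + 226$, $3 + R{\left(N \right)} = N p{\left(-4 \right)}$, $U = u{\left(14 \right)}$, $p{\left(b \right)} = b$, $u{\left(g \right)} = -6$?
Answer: $\frac{1450}{3} \approx 483.33$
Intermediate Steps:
$X{\left(Q \right)} = 6 + Q$
$U = -6$
$R{\left(N \right)} = -3 - 4 N$ ($R{\left(N \right)} = -3 + N \left(-4\right) = -3 - 4 N$)
$f = \frac{3418}{3}$ ($f = \frac{\left(-532\right) \left(-6\right) + 226}{3} = \frac{3192 + 226}{3} = \frac{1}{3} \cdot 3418 = \frac{3418}{3} \approx 1139.3$)
$\left(R{\left(X{\left(17 \right)} \right)} + f\right) + s{\left(w \right)} = \left(\left(-3 - 4 \left(6 + 17\right)\right) + \frac{3418}{3}\right) - 561 = \left(\left(-3 - 92\right) + \frac{3418}{3}\right) - 561 = \left(-95 + \frac{3418}{3}\right) - 561 = \frac{3133}{3} - 561 = \frac{1450}{3}$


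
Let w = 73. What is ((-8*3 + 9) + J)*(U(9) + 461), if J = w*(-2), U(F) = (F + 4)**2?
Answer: -101430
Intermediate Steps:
U(F) = (4 + F)**2
J = -146 (J = 73*(-2) = -146)
((-8*3 + 9) + J)*(U(9) + 461) = ((-8*3 + 9) - 146)*((4 + 9)**2 + 461) = ((-24 + 9) - 146)*(13**2 + 461) = (-15 - 146)*(169 + 461) = -161*630 = -101430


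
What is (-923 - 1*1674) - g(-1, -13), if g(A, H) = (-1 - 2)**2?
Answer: -2606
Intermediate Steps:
g(A, H) = 9 (g(A, H) = (-3)**2 = 9)
(-923 - 1*1674) - g(-1, -13) = (-923 - 1*1674) - 1*9 = (-923 - 1674) - 9 = -2597 - 9 = -2606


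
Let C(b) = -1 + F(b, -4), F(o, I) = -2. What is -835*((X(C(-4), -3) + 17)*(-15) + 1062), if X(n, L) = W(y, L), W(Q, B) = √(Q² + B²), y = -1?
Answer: -673845 + 12525*√10 ≈ -6.3424e+5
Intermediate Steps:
C(b) = -3 (C(b) = -1 - 2 = -3)
W(Q, B) = √(B² + Q²)
X(n, L) = √(1 + L²) (X(n, L) = √(L² + (-1)²) = √(L² + 1) = √(1 + L²))
-835*((X(C(-4), -3) + 17)*(-15) + 1062) = -835*((√(1 + (-3)²) + 17)*(-15) + 1062) = -835*((√(1 + 9) + 17)*(-15) + 1062) = -835*((√10 + 17)*(-15) + 1062) = -835*((17 + √10)*(-15) + 1062) = -835*((-255 - 15*√10) + 1062) = -835*(807 - 15*√10) = -673845 + 12525*√10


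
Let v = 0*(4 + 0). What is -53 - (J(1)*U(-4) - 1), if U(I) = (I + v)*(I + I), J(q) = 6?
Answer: -244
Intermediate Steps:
v = 0 (v = 0*4 = 0)
U(I) = 2*I² (U(I) = (I + 0)*(I + I) = I*(2*I) = 2*I²)
-53 - (J(1)*U(-4) - 1) = -53 - (6*(2*(-4)²) - 1) = -53 - (6*(2*16) - 1) = -53 - (6*32 - 1) = -53 - (192 - 1) = -53 - 1*191 = -53 - 191 = -244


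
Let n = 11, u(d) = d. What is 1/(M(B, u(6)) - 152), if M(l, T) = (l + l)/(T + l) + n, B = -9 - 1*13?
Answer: -4/553 ≈ -0.0072333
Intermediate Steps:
B = -22 (B = -9 - 13 = -22)
M(l, T) = 11 + 2*l/(T + l) (M(l, T) = (l + l)/(T + l) + 11 = (2*l)/(T + l) + 11 = 2*l/(T + l) + 11 = 11 + 2*l/(T + l))
1/(M(B, u(6)) - 152) = 1/((11*6 + 13*(-22))/(6 - 22) - 152) = 1/((66 - 286)/(-16) - 152) = 1/(-1/16*(-220) - 152) = 1/(55/4 - 152) = 1/(-553/4) = -4/553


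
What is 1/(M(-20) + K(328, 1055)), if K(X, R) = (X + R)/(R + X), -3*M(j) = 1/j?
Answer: 60/61 ≈ 0.98361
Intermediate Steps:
M(j) = -1/(3*j)
K(X, R) = 1 (K(X, R) = (R + X)/(R + X) = 1)
1/(M(-20) + K(328, 1055)) = 1/(-1/3/(-20) + 1) = 1/(-1/3*(-1/20) + 1) = 1/(1/60 + 1) = 1/(61/60) = 60/61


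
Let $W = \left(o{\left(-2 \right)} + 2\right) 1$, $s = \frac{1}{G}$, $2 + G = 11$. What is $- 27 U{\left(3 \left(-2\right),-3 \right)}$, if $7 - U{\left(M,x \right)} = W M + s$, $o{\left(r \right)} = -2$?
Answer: $-186$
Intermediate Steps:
$G = 9$ ($G = -2 + 11 = 9$)
$s = \frac{1}{9} \approx 0.11111$
$W = 0$ ($W = \left(-2 + 2\right) 1 = 0 \cdot 1 = 0$)
$U{\left(M,x \right)} = \frac{62}{9}$ ($U{\left(M,x \right)} = 7 - \left(0 M + \frac{1}{9}\right) = 7 - \left(0 + \frac{1}{9}\right) = 7 - \frac{1}{9} = \frac{62}{9}$)
$- 27 U{\left(3 \left(-2\right),-3 \right)} = \left(-27\right) \frac{62}{9} = -186$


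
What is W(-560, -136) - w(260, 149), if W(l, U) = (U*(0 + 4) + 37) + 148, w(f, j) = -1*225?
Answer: -134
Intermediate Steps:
w(f, j) = -225
W(l, U) = 185 + 4*U (W(l, U) = (U*4 + 37) + 148 = (4*U + 37) + 148 = (37 + 4*U) + 148 = 185 + 4*U)
W(-560, -136) - w(260, 149) = (185 + 4*(-136)) - 1*(-225) = (185 - 544) + 225 = -359 + 225 = -134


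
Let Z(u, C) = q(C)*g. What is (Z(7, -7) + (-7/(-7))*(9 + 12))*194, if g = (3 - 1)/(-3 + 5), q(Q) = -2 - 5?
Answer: 2716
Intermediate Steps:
q(Q) = -7
g = 1 (g = 2/2 = 2*(1/2) = 1)
Z(u, C) = -7 (Z(u, C) = -7*1 = -7)
(Z(7, -7) + (-7/(-7))*(9 + 12))*194 = (-7 + (-7/(-7))*(9 + 12))*194 = (-7 - 7*(-1/7)*21)*194 = (-7 + 1*21)*194 = (-7 + 21)*194 = 14*194 = 2716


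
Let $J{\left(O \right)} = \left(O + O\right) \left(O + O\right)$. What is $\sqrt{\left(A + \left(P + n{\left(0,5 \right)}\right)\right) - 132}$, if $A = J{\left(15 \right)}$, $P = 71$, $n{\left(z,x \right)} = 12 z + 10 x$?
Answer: $\sqrt{889} \approx 29.816$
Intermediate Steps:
$n{\left(z,x \right)} = 10 x + 12 z$
$J{\left(O \right)} = 4 O^{2}$ ($J{\left(O \right)} = 2 O 2 O = 4 O^{2}$)
$A = 900$ ($A = 4 \cdot 15^{2} = 4 \cdot 225 = 900$)
$\sqrt{\left(A + \left(P + n{\left(0,5 \right)}\right)\right) - 132} = \sqrt{\left(900 + \left(71 + \left(10 \cdot 5 + 12 \cdot 0\right)\right)\right) - 132} = \sqrt{\left(900 + \left(71 + \left(50 + 0\right)\right)\right) - 132} = \sqrt{\left(900 + \left(71 + 50\right)\right) - 132} = \sqrt{\left(900 + 121\right) - 132} = \sqrt{1021 - 132} = \sqrt{889}$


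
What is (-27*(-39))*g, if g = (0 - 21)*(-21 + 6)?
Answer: 331695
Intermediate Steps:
g = 315 (g = -21*(-15) = 315)
(-27*(-39))*g = -27*(-39)*315 = 1053*315 = 331695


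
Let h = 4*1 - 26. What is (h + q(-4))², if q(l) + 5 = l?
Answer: 961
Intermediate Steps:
q(l) = -5 + l
h = -22 (h = 4 - 26 = -22)
(h + q(-4))² = (-22 + (-5 - 4))² = (-22 - 9)² = (-31)² = 961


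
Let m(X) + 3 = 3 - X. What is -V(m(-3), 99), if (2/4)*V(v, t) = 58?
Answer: -116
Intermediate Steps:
m(X) = -X (m(X) = -3 + (3 - X) = -X)
V(v, t) = 116 (V(v, t) = 2*58 = 116)
-V(m(-3), 99) = -1*116 = -116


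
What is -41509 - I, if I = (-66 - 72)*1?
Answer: -41371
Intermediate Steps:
I = -138 (I = -138*1 = -138)
-41509 - I = -41509 - 1*(-138) = -41509 + 138 = -41371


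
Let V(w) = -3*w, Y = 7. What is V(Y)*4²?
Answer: -336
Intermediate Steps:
V(Y)*4² = -3*7*4² = -21*16 = -336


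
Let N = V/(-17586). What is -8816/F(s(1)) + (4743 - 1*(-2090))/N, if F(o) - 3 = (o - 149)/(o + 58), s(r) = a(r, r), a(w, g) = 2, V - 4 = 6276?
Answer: -1214553059/34540 ≈ -35164.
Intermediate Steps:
V = 6280 (V = 4 + 6276 = 6280)
s(r) = 2
F(o) = 3 + (-149 + o)/(58 + o) (F(o) = 3 + (o - 149)/(o + 58) = 3 + (-149 + o)/(58 + o))
N = -3140/8793 (N = 6280/(-17586) = 6280*(-1/17586) = -3140/8793 ≈ -0.35710)
-8816/F(s(1)) + (4743 - 1*(-2090))/N = -8816*(58 + 2)/(25 + 4*2) + (4743 - 1*(-2090))/(-3140/8793) = -8816*60/(25 + 8) + (4743 + 2090)*(-8793/3140) = -8816/((1/60)*33) + 6833*(-8793/3140) = -8816/11/20 - 60082569/3140 = -8816*20/11 - 60082569/3140 = -176320/11 - 60082569/3140 = -1214553059/34540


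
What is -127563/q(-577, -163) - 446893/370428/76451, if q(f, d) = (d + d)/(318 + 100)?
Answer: 755019185900852117/4616093337564 ≈ 1.6356e+5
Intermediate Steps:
q(f, d) = d/209 (q(f, d) = (2*d)/418 = (2*d)*(1/418) = d/209)
-127563/q(-577, -163) - 446893/370428/76451 = -127563/((1/209)*(-163)) - 446893/370428/76451 = -127563/(-163/209) - 446893*1/370428*(1/76451) = -127563*(-209/163) - 446893/370428*1/76451 = 26660667/163 - 446893/28319591028 = 755019185900852117/4616093337564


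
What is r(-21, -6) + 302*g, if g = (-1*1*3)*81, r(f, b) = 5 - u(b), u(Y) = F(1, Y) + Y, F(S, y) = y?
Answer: -73369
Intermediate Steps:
u(Y) = 2*Y (u(Y) = Y + Y = 2*Y)
r(f, b) = 5 - 2*b
g = -243 (g = -1*3*81 = -3*81 = -243)
r(-21, -6) + 302*g = (5 - 2*(-6)) + 302*(-243) = (5 + 12) - 73386 = 17 - 73386 = -73369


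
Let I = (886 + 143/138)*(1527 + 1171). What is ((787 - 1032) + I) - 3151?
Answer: 164898115/69 ≈ 2.3898e+6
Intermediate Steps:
I = 165132439/69 (I = (886 + 143*(1/138))*2698 = (886 + 143/138)*2698 = (122411/138)*2698 = 165132439/69 ≈ 2.3932e+6)
((787 - 1032) + I) - 3151 = ((787 - 1032) + 165132439/69) - 3151 = (-245 + 165132439/69) - 3151 = 165115534/69 - 3151 = 164898115/69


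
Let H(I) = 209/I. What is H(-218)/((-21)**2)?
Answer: -209/96138 ≈ -0.0021740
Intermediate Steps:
H(-218)/((-21)**2) = (209/(-218))/((-21)**2) = (209*(-1/218))/441 = -209/218*1/441 = -209/96138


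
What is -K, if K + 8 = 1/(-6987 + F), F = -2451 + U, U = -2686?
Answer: 96993/12124 ≈ 8.0001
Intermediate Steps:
F = -5137 (F = -2451 - 2686 = -5137)
K = -96993/12124 (K = -8 + 1/(-6987 - 5137) = -8 + 1/(-12124) = -8 - 1/12124 = -96993/12124 ≈ -8.0001)
-K = -1*(-96993/12124) = 96993/12124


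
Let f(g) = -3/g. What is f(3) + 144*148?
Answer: 21311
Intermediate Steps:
f(3) + 144*148 = -3/3 + 144*148 = -3*1/3 + 21312 = -1 + 21312 = 21311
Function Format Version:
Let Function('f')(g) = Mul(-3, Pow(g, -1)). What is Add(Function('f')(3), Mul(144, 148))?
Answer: 21311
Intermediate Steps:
Add(Function('f')(3), Mul(144, 148)) = Add(Mul(-3, Pow(3, -1)), Mul(144, 148)) = Add(Mul(-3, Rational(1, 3)), 21312) = Add(-1, 21312) = 21311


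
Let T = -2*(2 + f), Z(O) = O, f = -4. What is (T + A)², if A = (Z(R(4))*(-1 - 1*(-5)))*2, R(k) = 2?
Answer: 400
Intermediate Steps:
T = 4 (T = -2*(2 - 4) = -2*(-2) = 4)
A = 16 (A = (2*(-1 - 1*(-5)))*2 = (2*(-1 + 5))*2 = (2*4)*2 = 8*2 = 16)
(T + A)² = (4 + 16)² = 20² = 400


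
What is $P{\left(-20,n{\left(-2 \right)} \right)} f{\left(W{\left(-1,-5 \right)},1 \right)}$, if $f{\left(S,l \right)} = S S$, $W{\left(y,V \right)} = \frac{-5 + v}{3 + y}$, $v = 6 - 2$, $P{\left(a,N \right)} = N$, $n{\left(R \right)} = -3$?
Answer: $- \frac{3}{4} \approx -0.75$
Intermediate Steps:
$v = 4$
$W{\left(y,V \right)} = - \frac{1}{3 + y}$ ($W{\left(y,V \right)} = \frac{-5 + 4}{3 + y} = - \frac{1}{3 + y}$)
$f{\left(S,l \right)} = S^{2}$
$P{\left(-20,n{\left(-2 \right)} \right)} f{\left(W{\left(-1,-5 \right)},1 \right)} = - 3 \left(- \frac{1}{3 - 1}\right)^{2} = - 3 \left(- \frac{1}{2}\right)^{2} = \left(-3\right) \frac{1}{4} = - \frac{3}{4}$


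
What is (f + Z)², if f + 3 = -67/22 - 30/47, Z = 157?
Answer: 24157552329/1069156 ≈ 22595.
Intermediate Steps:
f = -6911/1034 (f = -3 + (-67/22 - 30/47) = -3 - 3809/1034 = -6911/1034 ≈ -6.6838)
(f + Z)² = (-6911/1034 + 157)² = (155427/1034)² = 24157552329/1069156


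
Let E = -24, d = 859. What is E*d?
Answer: -20616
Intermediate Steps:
E*d = -24*859 = -20616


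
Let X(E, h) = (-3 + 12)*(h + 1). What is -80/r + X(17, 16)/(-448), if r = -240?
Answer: -11/1344 ≈ -0.0081845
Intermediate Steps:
X(E, h) = 9 + 9*h (X(E, h) = 9*(1 + h) = 9 + 9*h)
-80/r + X(17, 16)/(-448) = -80/(-240) + (9 + 9*16)/(-448) = -80*(-1/240) + (9 + 144)*(-1/448) = ⅓ + 153*(-1/448) = ⅓ - 153/448 = -11/1344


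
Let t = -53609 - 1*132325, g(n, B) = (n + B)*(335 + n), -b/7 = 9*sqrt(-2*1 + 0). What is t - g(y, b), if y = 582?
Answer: -719628 + 57771*I*sqrt(2) ≈ -7.1963e+5 + 81701.0*I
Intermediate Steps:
b = -63*I*sqrt(2) (b = -63*sqrt(-2*1 + 0) = -63*sqrt(-2 + 0) = -63*sqrt(-2) = -63*I*sqrt(2) ≈ -89.095*I)
g(n, B) = (335 + n)*(B + n) (g(n, B) = (B + n)*(335 + n) = (335 + n)*(B + n))
t = -185934 (t = -53609 - 132325 = -185934)
t - g(y, b) = -185934 - (582**2 + 335*(-63*I*sqrt(2)) + 335*582 - 63*I*sqrt(2)*582) = -185934 - (338724 - 21105*I*sqrt(2) + 194970 - 36666*I*sqrt(2)) = -185934 - (533694 - 57771*I*sqrt(2)) = -185934 + (-533694 + 57771*I*sqrt(2)) = -719628 + 57771*I*sqrt(2)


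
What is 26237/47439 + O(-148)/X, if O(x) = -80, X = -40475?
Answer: 213147539/384018705 ≈ 0.55504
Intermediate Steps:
26237/47439 + O(-148)/X = 26237/47439 - 80/(-40475) = 26237*(1/47439) - 80*(-1/40475) = 26237/47439 + 16/8095 = 213147539/384018705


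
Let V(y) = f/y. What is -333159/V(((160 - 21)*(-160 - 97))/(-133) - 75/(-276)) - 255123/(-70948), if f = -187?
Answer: 9720304930748481/20292298642 ≈ 4.7901e+5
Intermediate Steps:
V(y) = -187/y
-333159/V(((160 - 21)*(-160 - 97))/(-133) - 75/(-276)) - 255123/(-70948) = -(-8328975/17204 + 333159*(-160 - 97)*(160 - 21)/24871) - 255123/(-70948) = -333159/((-187/((139*(-257))*(-1/133) - 75*(-1/276)))) - 255123*(-1/70948) = -333159/((-187/(-35723*(-1/133) + 25/92))) + 255123/70948 = -333159/((-187/(35723/133 + 25/92))) + 255123/70948 = -333159/((-187/3289841/12236)) + 255123/70948 = -333159/((-187*12236/3289841)) + 255123/70948 = -333159/(-2288132/3289841) + 255123/70948 = -333159*(-3289841/2288132) + 255123/70948 = 1096040137719/2288132 + 255123/70948 = 9720304930748481/20292298642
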